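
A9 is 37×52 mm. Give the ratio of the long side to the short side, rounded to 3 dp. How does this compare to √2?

1.405

52 / 37 = 1.405
ISO 216 targets √2 ≈ 1.414; the -0.009 deviation is from mm rounding.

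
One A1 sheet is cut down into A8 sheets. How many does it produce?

Each ISO step halves the sheet: 1 × A1 → 2 × A2 → 4 × A3 → 8 × A4 → …
From A1 to A8 is 7 halving steps: 2^7 = 128.

128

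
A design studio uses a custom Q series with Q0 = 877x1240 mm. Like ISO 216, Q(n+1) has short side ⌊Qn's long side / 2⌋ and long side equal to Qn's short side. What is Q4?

Q1: ⌊1240/2⌋ × 877 = 620 × 877 mm
Q2: ⌊877/2⌋ × 620 = 438 × 620 mm
Q3: ⌊620/2⌋ × 438 = 310 × 438 mm
Q4: ⌊438/2⌋ × 310 = 219 × 310 mm

219 × 310 mm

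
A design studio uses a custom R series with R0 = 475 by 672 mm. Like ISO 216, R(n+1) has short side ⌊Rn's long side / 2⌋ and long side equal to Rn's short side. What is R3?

R1: ⌊672/2⌋ × 475 = 336 × 475 mm
R2: ⌊475/2⌋ × 336 = 237 × 336 mm
R3: ⌊336/2⌋ × 237 = 168 × 237 mm

168 × 237 mm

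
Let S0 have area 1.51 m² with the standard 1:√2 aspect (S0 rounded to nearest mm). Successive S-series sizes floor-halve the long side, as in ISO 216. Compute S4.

258 × 365 mm

Let S0's short side be w mm. w · w√2 = 1.51 m² = 1,510,000 mm², so w ≈ 1033.3 mm and w√2 ≈ 1461.3 mm → S0 = 1033 × 1461 mm.
S1: ⌊1461/2⌋ × 1033 = 730 × 1033 mm
S2: ⌊1033/2⌋ × 730 = 516 × 730 mm
S3: ⌊730/2⌋ × 516 = 365 × 516 mm
S4: ⌊516/2⌋ × 365 = 258 × 365 mm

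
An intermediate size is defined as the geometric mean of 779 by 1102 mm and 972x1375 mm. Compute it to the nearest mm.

870 × 1231 mm

Short side: √(779 · 972) = √757188 ≈ 870.2 → 870 mm
Long side: √(1102 · 1375) = √1515250 ≈ 1231.0 → 1231 mm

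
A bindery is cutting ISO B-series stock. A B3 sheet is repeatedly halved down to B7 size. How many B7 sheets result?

16

Each ISO step halves the sheet: 1 × B3 → 2 × B4 → 4 × B5 → 8 × B6 → …
From B3 to B7 is 4 halving steps: 2^4 = 16.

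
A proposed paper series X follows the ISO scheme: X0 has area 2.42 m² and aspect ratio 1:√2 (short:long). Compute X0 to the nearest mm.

1308 × 1850 mm

Let the short side be w mm. Then w · w√2 = 2.42 m² = 2,420,000 mm².
w² = 2,420,000/√2, so w ≈ 1308.1 mm; long side = w√2 ≈ 1850.0 mm.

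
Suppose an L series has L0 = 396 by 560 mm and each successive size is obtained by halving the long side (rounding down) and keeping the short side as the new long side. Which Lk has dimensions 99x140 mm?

L4

L0: 396 × 560 mm
L1: 280 × 396 mm
L2: 198 × 280 mm
L3: 140 × 198 mm
L4: 99 × 140 mm
L5: 70 × 99 mm
→ matches L4.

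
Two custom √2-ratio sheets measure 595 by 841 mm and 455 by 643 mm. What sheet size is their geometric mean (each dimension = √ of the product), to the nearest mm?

520 × 735 mm

Short side: √(595 · 455) = √270725 ≈ 520.3 → 520 mm
Long side: √(841 · 643) = √540763 ≈ 735.4 → 735 mm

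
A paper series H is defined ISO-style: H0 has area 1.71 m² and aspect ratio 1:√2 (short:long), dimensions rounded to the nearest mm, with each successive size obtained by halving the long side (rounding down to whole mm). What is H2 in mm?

Let H0's short side be w mm. w · w√2 = 1.71 m² = 1,710,000 mm², so w ≈ 1099.6 mm and w√2 ≈ 1555.1 mm → H0 = 1100 × 1555 mm.
H1: ⌊1555/2⌋ × 1100 = 777 × 1100 mm
H2: ⌊1100/2⌋ × 777 = 550 × 777 mm

550 × 777 mm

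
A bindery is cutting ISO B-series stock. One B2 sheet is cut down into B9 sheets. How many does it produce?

Each ISO step halves the sheet: 1 × B2 → 2 × B3 → 4 × B4 → 8 × B5 → …
From B2 to B9 is 7 halving steps: 2^7 = 128.

128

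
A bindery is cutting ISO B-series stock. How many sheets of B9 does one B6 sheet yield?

Each ISO step halves the sheet: 1 × B6 → 2 × B7 → 4 × B8 → 8 × B9
From B6 to B9 is 3 halving steps: 2^3 = 8.

8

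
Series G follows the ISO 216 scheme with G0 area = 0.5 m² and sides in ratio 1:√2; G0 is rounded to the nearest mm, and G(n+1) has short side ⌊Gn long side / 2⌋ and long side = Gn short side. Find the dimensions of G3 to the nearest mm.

210 × 297 mm

Let G0's short side be w mm. w · w√2 = 0.5 m² = 500,000 mm², so w ≈ 594.6 mm and w√2 ≈ 840.9 mm → G0 = 595 × 841 mm.
G1: ⌊841/2⌋ × 595 = 420 × 595 mm
G2: ⌊595/2⌋ × 420 = 297 × 420 mm
G3: ⌊420/2⌋ × 297 = 210 × 297 mm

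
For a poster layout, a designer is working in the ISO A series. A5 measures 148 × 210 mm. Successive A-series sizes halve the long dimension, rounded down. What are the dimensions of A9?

37 × 52 mm

A6: ⌊210/2⌋ × 148 = 105 × 148 mm
A7: ⌊148/2⌋ × 105 = 74 × 105 mm
A8: ⌊105/2⌋ × 74 = 52 × 74 mm
A9: ⌊74/2⌋ × 52 = 37 × 52 mm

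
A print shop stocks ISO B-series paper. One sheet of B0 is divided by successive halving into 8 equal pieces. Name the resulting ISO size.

B3

8 = 2^3, so 3 halving steps.
B0 → B1 → … → B3 after 3 steps.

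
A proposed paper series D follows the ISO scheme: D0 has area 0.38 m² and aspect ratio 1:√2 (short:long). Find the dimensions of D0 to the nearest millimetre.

Let the short side be w mm. Then w · w√2 = 0.38 m² = 380,000 mm².
w² = 380,000/√2, so w ≈ 518.4 mm; long side = w√2 ≈ 733.1 mm.

518 × 733 mm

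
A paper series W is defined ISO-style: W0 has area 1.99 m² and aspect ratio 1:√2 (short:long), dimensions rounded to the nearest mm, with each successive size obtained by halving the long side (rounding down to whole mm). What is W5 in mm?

Let W0's short side be w mm. w · w√2 = 1.99 m² = 1,990,000 mm², so w ≈ 1186.2 mm and w√2 ≈ 1677.6 mm → W0 = 1186 × 1678 mm.
W1: ⌊1678/2⌋ × 1186 = 839 × 1186 mm
W2: ⌊1186/2⌋ × 839 = 593 × 839 mm
W3: ⌊839/2⌋ × 593 = 419 × 593 mm
W4: ⌊593/2⌋ × 419 = 296 × 419 mm
W5: ⌊419/2⌋ × 296 = 209 × 296 mm

209 × 296 mm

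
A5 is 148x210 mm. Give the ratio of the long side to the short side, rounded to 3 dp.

210 / 148 = 1.419
ISO 216 targets √2 ≈ 1.414; the +0.005 deviation is from mm rounding.

1.419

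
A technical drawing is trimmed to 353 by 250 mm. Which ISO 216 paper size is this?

B4 (250 × 353 mm)

Aspect ratio 353/250 ≈ 1.412 — close to the ISO √2 ≈ 1.414.
In the B-series (B0 = 1000 × 1414 mm): B4 = 250 × 353 mm.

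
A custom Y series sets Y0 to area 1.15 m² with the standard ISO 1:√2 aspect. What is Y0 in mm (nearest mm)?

Let the short side be w mm. Then w · w√2 = 1.15 m² = 1,150,000 mm².
w² = 1,150,000/√2, so w ≈ 901.8 mm; long side = w√2 ≈ 1275.3 mm.

902 × 1275 mm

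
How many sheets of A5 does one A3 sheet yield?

4

A3 = 297 × 420 mm; A5 = 148 × 210 mm.
Each halving step doubles the count; 2 steps from A3 to A5.
2^2 = 4.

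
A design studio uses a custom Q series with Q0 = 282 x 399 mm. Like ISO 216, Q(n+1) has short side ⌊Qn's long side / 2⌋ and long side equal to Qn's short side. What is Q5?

Q1: ⌊399/2⌋ × 282 = 199 × 282 mm
Q2: ⌊282/2⌋ × 199 = 141 × 199 mm
Q3: ⌊199/2⌋ × 141 = 99 × 141 mm
Q4: ⌊141/2⌋ × 99 = 70 × 99 mm
Q5: ⌊99/2⌋ × 70 = 49 × 70 mm

49 × 70 mm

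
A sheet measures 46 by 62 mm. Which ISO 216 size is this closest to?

B9 (44 × 62 mm)

Aspect ratio 62/46 ≈ 1.348 (ISO target is √2 ≈ 1.414).
In the B-series (B0 = 1000 × 1414 mm): B9 = 44 × 62 mm.
Off by 2 mm total — nearest standard size.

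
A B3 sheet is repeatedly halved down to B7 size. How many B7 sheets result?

Each ISO step halves the sheet: 1 × B3 → 2 × B4 → 4 × B5 → 8 × B6 → …
From B3 to B7 is 4 halving steps: 2^4 = 16.

16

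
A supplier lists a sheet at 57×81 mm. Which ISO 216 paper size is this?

Aspect ratio 81/57 ≈ 1.421 — close to the ISO √2 ≈ 1.414.
In the C-series (envelope sizes, between A and B): C8 = 57 × 81 mm.

C8 (57 × 81 mm)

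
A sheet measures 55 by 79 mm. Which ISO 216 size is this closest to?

Aspect ratio 79/55 ≈ 1.436 (ISO target is √2 ≈ 1.414).
In the C-series (envelope sizes, between A and B): C8 = 57 × 81 mm.
Off by 4 mm total — nearest standard size.

C8 (57 × 81 mm)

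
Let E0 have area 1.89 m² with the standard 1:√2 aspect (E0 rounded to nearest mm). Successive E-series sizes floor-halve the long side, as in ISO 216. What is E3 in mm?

Let E0's short side be w mm. w · w√2 = 1.89 m² = 1,890,000 mm², so w ≈ 1156.0 mm and w√2 ≈ 1634.9 mm → E0 = 1156 × 1635 mm.
E1: ⌊1635/2⌋ × 1156 = 817 × 1156 mm
E2: ⌊1156/2⌋ × 817 = 578 × 817 mm
E3: ⌊817/2⌋ × 578 = 408 × 578 mm

408 × 578 mm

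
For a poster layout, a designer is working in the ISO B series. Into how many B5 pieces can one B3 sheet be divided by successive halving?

4

B3 = 353 × 500 mm; B5 = 176 × 250 mm.
Each halving step doubles the count; 2 steps from B3 to B5.
2^2 = 4.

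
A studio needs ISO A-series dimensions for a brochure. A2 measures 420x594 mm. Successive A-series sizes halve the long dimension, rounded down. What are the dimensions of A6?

105 × 148 mm

A3: ⌊594/2⌋ × 420 = 297 × 420 mm
A4: ⌊420/2⌋ × 297 = 210 × 297 mm
A5: ⌊297/2⌋ × 210 = 148 × 210 mm
A6: ⌊210/2⌋ × 148 = 105 × 148 mm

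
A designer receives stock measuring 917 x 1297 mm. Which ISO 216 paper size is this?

C0 (917 × 1297 mm)

Aspect ratio 1297/917 ≈ 1.414 — close to the ISO √2 ≈ 1.414.
In the C-series (envelope sizes, between A and B): C0 = 917 × 1297 mm.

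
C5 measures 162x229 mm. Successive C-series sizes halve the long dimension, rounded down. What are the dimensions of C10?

C6: ⌊229/2⌋ × 162 = 114 × 162 mm
C7: ⌊162/2⌋ × 114 = 81 × 114 mm
C8: ⌊114/2⌋ × 81 = 57 × 81 mm
C9: ⌊81/2⌋ × 57 = 40 × 57 mm
C10: ⌊57/2⌋ × 40 = 28 × 40 mm

28 × 40 mm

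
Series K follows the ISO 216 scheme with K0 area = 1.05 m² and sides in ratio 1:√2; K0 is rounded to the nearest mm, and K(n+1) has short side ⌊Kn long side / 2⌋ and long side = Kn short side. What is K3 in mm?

304 × 431 mm

Let K0's short side be w mm. w · w√2 = 1.05 m² = 1,050,000 mm², so w ≈ 861.7 mm and w√2 ≈ 1218.6 mm → K0 = 862 × 1219 mm.
K1: ⌊1219/2⌋ × 862 = 609 × 862 mm
K2: ⌊862/2⌋ × 609 = 431 × 609 mm
K3: ⌊609/2⌋ × 431 = 304 × 431 mm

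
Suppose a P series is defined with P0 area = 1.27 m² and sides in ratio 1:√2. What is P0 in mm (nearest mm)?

Let the short side be w mm. Then w · w√2 = 1.27 m² = 1,270,000 mm².
w² = 1,270,000/√2, so w ≈ 947.6 mm; long side = w√2 ≈ 1340.2 mm.

948 × 1340 mm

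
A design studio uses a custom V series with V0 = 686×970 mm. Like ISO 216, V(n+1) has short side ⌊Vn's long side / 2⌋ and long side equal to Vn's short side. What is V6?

85 × 121 mm

V1 = 485 × 686 mm (from V0 by 1 halving).
V2: ⌊686/2⌋ × 485 = 343 × 485 mm
V3: ⌊485/2⌋ × 343 = 242 × 343 mm
V4: ⌊343/2⌋ × 242 = 171 × 242 mm
V5: ⌊242/2⌋ × 171 = 121 × 171 mm
V6: ⌊171/2⌋ × 121 = 85 × 121 mm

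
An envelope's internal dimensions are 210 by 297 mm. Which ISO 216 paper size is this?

Aspect ratio 297/210 ≈ 1.414 — close to the ISO √2 ≈ 1.414.
In the A-series (A0 area = 1 m²): A4 = 210 × 297 mm.

A4 (210 × 297 mm)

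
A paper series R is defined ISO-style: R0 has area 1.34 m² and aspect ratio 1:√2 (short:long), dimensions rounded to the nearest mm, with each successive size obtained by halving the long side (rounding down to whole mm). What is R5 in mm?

Let R0's short side be w mm. w · w√2 = 1.34 m² = 1,340,000 mm², so w ≈ 973.4 mm and w√2 ≈ 1376.6 mm → R0 = 973 × 1377 mm.
R1: ⌊1377/2⌋ × 973 = 688 × 973 mm
R2: ⌊973/2⌋ × 688 = 486 × 688 mm
R3: ⌊688/2⌋ × 486 = 344 × 486 mm
R4: ⌊486/2⌋ × 344 = 243 × 344 mm
R5: ⌊344/2⌋ × 243 = 172 × 243 mm

172 × 243 mm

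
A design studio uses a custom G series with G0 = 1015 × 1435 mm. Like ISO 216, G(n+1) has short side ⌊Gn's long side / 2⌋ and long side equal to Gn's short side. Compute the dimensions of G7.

G1 = 717 × 1015 mm (from G0 by 1 halving).
G2: ⌊1015/2⌋ × 717 = 507 × 717 mm
G3: ⌊717/2⌋ × 507 = 358 × 507 mm
G4: ⌊507/2⌋ × 358 = 253 × 358 mm
G5: ⌊358/2⌋ × 253 = 179 × 253 mm
G6: ⌊253/2⌋ × 179 = 126 × 179 mm
G7: ⌊179/2⌋ × 126 = 89 × 126 mm

89 × 126 mm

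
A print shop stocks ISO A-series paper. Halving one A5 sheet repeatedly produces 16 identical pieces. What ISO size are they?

A9

16 = 2^4, so 4 halving steps.
A5 → A6 → … → A9 after 4 steps.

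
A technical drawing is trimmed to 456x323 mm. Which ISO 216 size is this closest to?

Aspect ratio 456/323 ≈ 1.412 — close to the ISO √2 ≈ 1.414.
In the C-series (envelope sizes, between A and B): C3 = 324 × 458 mm.
Off by 3 mm total — nearest standard size.

C3 (324 × 458 mm)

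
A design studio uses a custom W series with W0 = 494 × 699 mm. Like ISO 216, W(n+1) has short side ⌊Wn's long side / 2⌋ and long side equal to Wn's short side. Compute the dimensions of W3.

W1: ⌊699/2⌋ × 494 = 349 × 494 mm
W2: ⌊494/2⌋ × 349 = 247 × 349 mm
W3: ⌊349/2⌋ × 247 = 174 × 247 mm

174 × 247 mm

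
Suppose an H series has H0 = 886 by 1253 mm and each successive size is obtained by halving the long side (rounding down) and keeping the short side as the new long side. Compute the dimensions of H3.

313 × 443 mm

H1: ⌊1253/2⌋ × 886 = 626 × 886 mm
H2: ⌊886/2⌋ × 626 = 443 × 626 mm
H3: ⌊626/2⌋ × 443 = 313 × 443 mm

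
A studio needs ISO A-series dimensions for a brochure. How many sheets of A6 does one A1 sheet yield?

32

A1 = 594 × 841 mm; A6 = 105 × 148 mm.
Each halving step doubles the count; 5 steps from A1 to A6.
2^5 = 32.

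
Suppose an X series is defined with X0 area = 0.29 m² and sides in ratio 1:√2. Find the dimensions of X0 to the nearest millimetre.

Let the short side be w mm. Then w · w√2 = 0.29 m² = 290,000 mm².
w² = 290,000/√2, so w ≈ 452.8 mm; long side = w√2 ≈ 640.4 mm.

453 × 640 mm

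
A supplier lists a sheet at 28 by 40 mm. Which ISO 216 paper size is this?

Aspect ratio 40/28 ≈ 1.429 — close to the ISO √2 ≈ 1.414.
In the C-series (envelope sizes, between A and B): C10 = 28 × 40 mm.

C10 (28 × 40 mm)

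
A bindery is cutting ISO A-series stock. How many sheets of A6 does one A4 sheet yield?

4

A4 = 210 × 297 mm; A6 = 105 × 148 mm.
Each halving step doubles the count; 2 steps from A4 to A6.
2^2 = 4.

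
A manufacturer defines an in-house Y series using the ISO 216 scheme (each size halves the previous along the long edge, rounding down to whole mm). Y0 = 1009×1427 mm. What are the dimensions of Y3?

Y1: ⌊1427/2⌋ × 1009 = 713 × 1009 mm
Y2: ⌊1009/2⌋ × 713 = 504 × 713 mm
Y3: ⌊713/2⌋ × 504 = 356 × 504 mm

356 × 504 mm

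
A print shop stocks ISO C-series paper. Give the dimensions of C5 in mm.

162 × 229 mm

C0 = 917 × 1297 mm (C0 is the geometric mean of A0 and B0, aspect 1:√2).
C1: ⌊1297/2⌋ × 917 = 648 × 917 mm
C2: ⌊917/2⌋ × 648 = 458 × 648 mm
C3: ⌊648/2⌋ × 458 = 324 × 458 mm
C4: ⌊458/2⌋ × 324 = 229 × 324 mm
C5: ⌊324/2⌋ × 229 = 162 × 229 mm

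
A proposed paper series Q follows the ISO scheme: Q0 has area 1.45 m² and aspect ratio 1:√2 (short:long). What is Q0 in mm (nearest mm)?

1013 × 1432 mm

Let the short side be w mm. Then w · w√2 = 1.45 m² = 1,450,000 mm².
w² = 1,450,000/√2, so w ≈ 1012.6 mm; long side = w√2 ≈ 1432.0 mm.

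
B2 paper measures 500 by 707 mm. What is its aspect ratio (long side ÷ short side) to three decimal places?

1.414

707 / 500 = 1.414
Matches √2 ≈ 1.414 — the ISO 216 defining ratio.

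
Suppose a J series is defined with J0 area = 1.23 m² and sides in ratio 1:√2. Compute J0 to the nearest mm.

Let the short side be w mm. Then w · w√2 = 1.23 m² = 1,230,000 mm².
w² = 1,230,000/√2, so w ≈ 932.6 mm; long side = w√2 ≈ 1318.9 mm.

933 × 1319 mm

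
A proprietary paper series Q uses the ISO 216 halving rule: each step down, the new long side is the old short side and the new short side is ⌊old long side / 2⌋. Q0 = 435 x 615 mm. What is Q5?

Q1 = 307 × 435 mm (from Q0 by 1 halving).
Q2: ⌊435/2⌋ × 307 = 217 × 307 mm
Q3: ⌊307/2⌋ × 217 = 153 × 217 mm
Q4: ⌊217/2⌋ × 153 = 108 × 153 mm
Q5: ⌊153/2⌋ × 108 = 76 × 108 mm

76 × 108 mm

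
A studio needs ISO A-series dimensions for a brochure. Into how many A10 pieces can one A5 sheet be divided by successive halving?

32

Each ISO step halves the sheet: 1 × A5 → 2 × A6 → 4 × A7 → 8 × A8 → …
From A5 to A10 is 5 halving steps: 2^5 = 32.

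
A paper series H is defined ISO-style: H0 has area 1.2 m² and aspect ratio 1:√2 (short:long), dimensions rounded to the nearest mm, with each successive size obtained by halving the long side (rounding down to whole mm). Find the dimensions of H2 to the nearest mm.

Let H0's short side be w mm. w · w√2 = 1.2 m² = 1,200,000 mm², so w ≈ 921.2 mm and w√2 ≈ 1302.7 mm → H0 = 921 × 1303 mm.
H1: ⌊1303/2⌋ × 921 = 651 × 921 mm
H2: ⌊921/2⌋ × 651 = 460 × 651 mm

460 × 651 mm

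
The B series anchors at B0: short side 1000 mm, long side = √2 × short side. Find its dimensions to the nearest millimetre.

Short side = 1000 mm; long side = 1000√2 ≈ 1414.2 mm.

1000 × 1414 mm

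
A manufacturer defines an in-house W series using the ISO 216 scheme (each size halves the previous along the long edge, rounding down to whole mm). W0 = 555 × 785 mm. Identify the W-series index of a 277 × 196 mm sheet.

W3

W0: 555 × 785 mm
W1: 392 × 555 mm
W2: 277 × 392 mm
W3: 196 × 277 mm
W4: 138 × 196 mm
→ matches W3.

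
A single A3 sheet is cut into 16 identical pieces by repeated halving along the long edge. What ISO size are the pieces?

A7

16 = 2^4, so 4 halving steps.
A3 → A4 → … → A7 after 4 steps.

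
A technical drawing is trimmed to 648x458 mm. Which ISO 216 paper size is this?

C2 (458 × 648 mm)

Aspect ratio 648/458 ≈ 1.415 — close to the ISO √2 ≈ 1.414.
In the C-series (envelope sizes, between A and B): C2 = 458 × 648 mm.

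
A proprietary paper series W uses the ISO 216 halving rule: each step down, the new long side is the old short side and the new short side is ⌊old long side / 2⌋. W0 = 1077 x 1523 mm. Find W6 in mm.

134 × 190 mm

W1: ⌊1523/2⌋ × 1077 = 761 × 1077 mm
W2: ⌊1077/2⌋ × 761 = 538 × 761 mm
W3: ⌊761/2⌋ × 538 = 380 × 538 mm
W4: ⌊538/2⌋ × 380 = 269 × 380 mm
W5: ⌊380/2⌋ × 269 = 190 × 269 mm
W6: ⌊269/2⌋ × 190 = 134 × 190 mm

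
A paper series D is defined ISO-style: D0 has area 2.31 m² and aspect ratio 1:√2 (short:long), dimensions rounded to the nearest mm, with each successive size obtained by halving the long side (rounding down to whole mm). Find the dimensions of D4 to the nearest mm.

Let D0's short side be w mm. w · w√2 = 2.31 m² = 2,310,000 mm², so w ≈ 1278.1 mm and w√2 ≈ 1807.4 mm → D0 = 1278 × 1807 mm.
D1: ⌊1807/2⌋ × 1278 = 903 × 1278 mm
D2: ⌊1278/2⌋ × 903 = 639 × 903 mm
D3: ⌊903/2⌋ × 639 = 451 × 639 mm
D4: ⌊639/2⌋ × 451 = 319 × 451 mm

319 × 451 mm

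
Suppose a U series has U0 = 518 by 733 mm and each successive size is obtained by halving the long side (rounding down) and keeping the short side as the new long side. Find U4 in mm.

U1: ⌊733/2⌋ × 518 = 366 × 518 mm
U2: ⌊518/2⌋ × 366 = 259 × 366 mm
U3: ⌊366/2⌋ × 259 = 183 × 259 mm
U4: ⌊259/2⌋ × 183 = 129 × 183 mm

129 × 183 mm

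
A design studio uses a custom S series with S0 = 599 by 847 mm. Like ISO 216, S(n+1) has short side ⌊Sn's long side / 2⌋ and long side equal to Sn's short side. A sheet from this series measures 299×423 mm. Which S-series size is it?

S2

S0: 599 × 847 mm
S1: 423 × 599 mm
S2: 299 × 423 mm
S3: 211 × 299 mm
→ matches S2.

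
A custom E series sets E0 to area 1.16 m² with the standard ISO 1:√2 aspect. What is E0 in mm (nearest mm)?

906 × 1281 mm

Let the short side be w mm. Then w · w√2 = 1.16 m² = 1,160,000 mm².
w² = 1,160,000/√2, so w ≈ 905.7 mm; long side = w√2 ≈ 1280.8 mm.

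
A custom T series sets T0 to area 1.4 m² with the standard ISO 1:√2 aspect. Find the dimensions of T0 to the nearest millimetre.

Let the short side be w mm. Then w · w√2 = 1.4 m² = 1,400,000 mm².
w² = 1,400,000/√2, so w ≈ 995.0 mm; long side = w√2 ≈ 1407.1 mm.

995 × 1407 mm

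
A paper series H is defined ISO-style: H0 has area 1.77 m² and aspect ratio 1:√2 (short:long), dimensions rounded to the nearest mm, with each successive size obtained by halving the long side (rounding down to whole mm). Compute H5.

197 × 279 mm

Let H0's short side be w mm. w · w√2 = 1.77 m² = 1,770,000 mm², so w ≈ 1118.7 mm and w√2 ≈ 1582.1 mm → H0 = 1119 × 1582 mm.
H1: ⌊1582/2⌋ × 1119 = 791 × 1119 mm
H2: ⌊1119/2⌋ × 791 = 559 × 791 mm
H3: ⌊791/2⌋ × 559 = 395 × 559 mm
H4: ⌊559/2⌋ × 395 = 279 × 395 mm
H5: ⌊395/2⌋ × 279 = 197 × 279 mm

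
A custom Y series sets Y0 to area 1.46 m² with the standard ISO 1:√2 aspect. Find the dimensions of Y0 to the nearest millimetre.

Let the short side be w mm. Then w · w√2 = 1.46 m² = 1,460,000 mm².
w² = 1,460,000/√2, so w ≈ 1016.1 mm; long side = w√2 ≈ 1436.9 mm.

1016 × 1437 mm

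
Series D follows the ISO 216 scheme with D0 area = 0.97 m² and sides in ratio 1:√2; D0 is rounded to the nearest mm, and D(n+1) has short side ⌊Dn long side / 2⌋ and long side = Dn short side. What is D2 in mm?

414 × 585 mm

Let D0's short side be w mm. w · w√2 = 0.97 m² = 970,000 mm², so w ≈ 828.2 mm and w√2 ≈ 1171.2 mm → D0 = 828 × 1171 mm.
D1: ⌊1171/2⌋ × 828 = 585 × 828 mm
D2: ⌊828/2⌋ × 585 = 414 × 585 mm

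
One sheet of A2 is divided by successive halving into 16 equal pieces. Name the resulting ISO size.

16 = 2^4, so 4 halving steps.
A2 → A3 → … → A6 after 4 steps.

A6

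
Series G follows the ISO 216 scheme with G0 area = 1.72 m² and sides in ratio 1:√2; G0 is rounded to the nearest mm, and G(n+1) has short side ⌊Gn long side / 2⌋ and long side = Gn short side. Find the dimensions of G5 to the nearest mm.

195 × 275 mm

Let G0's short side be w mm. w · w√2 = 1.72 m² = 1,720,000 mm², so w ≈ 1102.8 mm and w√2 ≈ 1559.6 mm → G0 = 1103 × 1560 mm.
G1: ⌊1560/2⌋ × 1103 = 780 × 1103 mm
G2: ⌊1103/2⌋ × 780 = 551 × 780 mm
G3: ⌊780/2⌋ × 551 = 390 × 551 mm
G4: ⌊551/2⌋ × 390 = 275 × 390 mm
G5: ⌊390/2⌋ × 275 = 195 × 275 mm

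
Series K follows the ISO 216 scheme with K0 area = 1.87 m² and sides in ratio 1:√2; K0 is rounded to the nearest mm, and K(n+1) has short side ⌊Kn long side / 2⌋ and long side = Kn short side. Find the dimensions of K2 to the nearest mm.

Let K0's short side be w mm. w · w√2 = 1.87 m² = 1,870,000 mm², so w ≈ 1149.9 mm and w√2 ≈ 1626.2 mm → K0 = 1150 × 1626 mm.
K1: ⌊1626/2⌋ × 1150 = 813 × 1150 mm
K2: ⌊1150/2⌋ × 813 = 575 × 813 mm

575 × 813 mm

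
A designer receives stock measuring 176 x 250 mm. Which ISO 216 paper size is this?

Aspect ratio 250/176 ≈ 1.420 — close to the ISO √2 ≈ 1.414.
In the B-series (B0 = 1000 × 1414 mm): B5 = 176 × 250 mm.

B5 (176 × 250 mm)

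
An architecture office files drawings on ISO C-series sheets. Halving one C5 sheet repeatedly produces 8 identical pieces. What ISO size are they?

8 = 2^3, so 3 halving steps.
C5 → C6 → … → C8 after 3 steps.

C8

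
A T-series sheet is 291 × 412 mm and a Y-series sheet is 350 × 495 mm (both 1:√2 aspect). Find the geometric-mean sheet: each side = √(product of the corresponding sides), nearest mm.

319 × 452 mm

Short side: √(291 · 350) = √101850 ≈ 319.1 → 319 mm
Long side: √(412 · 495) = √203940 ≈ 451.6 → 452 mm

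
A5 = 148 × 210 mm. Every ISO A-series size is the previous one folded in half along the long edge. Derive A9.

37 × 52 mm

A6: ⌊210/2⌋ × 148 = 105 × 148 mm
A7: ⌊148/2⌋ × 105 = 74 × 105 mm
A8: ⌊105/2⌋ × 74 = 52 × 74 mm
A9: ⌊74/2⌋ × 52 = 37 × 52 mm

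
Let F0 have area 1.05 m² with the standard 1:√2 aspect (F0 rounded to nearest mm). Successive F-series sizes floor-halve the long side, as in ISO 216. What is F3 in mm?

Let F0's short side be w mm. w · w√2 = 1.05 m² = 1,050,000 mm², so w ≈ 861.7 mm and w√2 ≈ 1218.6 mm → F0 = 862 × 1219 mm.
F1: ⌊1219/2⌋ × 862 = 609 × 862 mm
F2: ⌊862/2⌋ × 609 = 431 × 609 mm
F3: ⌊609/2⌋ × 431 = 304 × 431 mm

304 × 431 mm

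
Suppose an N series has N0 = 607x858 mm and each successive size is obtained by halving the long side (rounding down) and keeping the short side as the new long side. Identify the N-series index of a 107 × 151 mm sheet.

N5

N0: 607 × 858 mm
N1: 429 × 607 mm
N2: 303 × 429 mm
N3: 214 × 303 mm
N4: 151 × 214 mm
N5: 107 × 151 mm
N6: 75 × 107 mm
→ matches N5.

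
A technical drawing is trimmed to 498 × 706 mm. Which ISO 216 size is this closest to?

Aspect ratio 706/498 ≈ 1.418 — close to the ISO √2 ≈ 1.414.
In the B-series (B0 = 1000 × 1414 mm): B2 = 500 × 707 mm.
Off by 3 mm total — nearest standard size.

B2 (500 × 707 mm)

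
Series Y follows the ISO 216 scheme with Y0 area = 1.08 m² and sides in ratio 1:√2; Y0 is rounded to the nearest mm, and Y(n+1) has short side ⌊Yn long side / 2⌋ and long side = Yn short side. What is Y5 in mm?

Let Y0's short side be w mm. w · w√2 = 1.08 m² = 1,080,000 mm², so w ≈ 873.9 mm and w√2 ≈ 1235.9 mm → Y0 = 874 × 1236 mm.
Y1: ⌊1236/2⌋ × 874 = 618 × 874 mm
Y2: ⌊874/2⌋ × 618 = 437 × 618 mm
Y3: ⌊618/2⌋ × 437 = 309 × 437 mm
Y4: ⌊437/2⌋ × 309 = 218 × 309 mm
Y5: ⌊309/2⌋ × 218 = 154 × 218 mm

154 × 218 mm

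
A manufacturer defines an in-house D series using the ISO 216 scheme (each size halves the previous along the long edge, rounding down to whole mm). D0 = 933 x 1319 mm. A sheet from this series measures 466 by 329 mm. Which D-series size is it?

D0: 933 × 1319 mm
D1: 659 × 933 mm
D2: 466 × 659 mm
D3: 329 × 466 mm
D4: 233 × 329 mm
→ matches D3.

D3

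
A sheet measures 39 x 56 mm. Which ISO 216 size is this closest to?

Aspect ratio 56/39 ≈ 1.436 (ISO target is √2 ≈ 1.414).
In the C-series (envelope sizes, between A and B): C9 = 40 × 57 mm.
Off by 2 mm total — nearest standard size.

C9 (40 × 57 mm)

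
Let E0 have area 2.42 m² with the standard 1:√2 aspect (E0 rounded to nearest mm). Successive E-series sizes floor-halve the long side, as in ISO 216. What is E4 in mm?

Let E0's short side be w mm. w · w√2 = 2.42 m² = 2,420,000 mm², so w ≈ 1308.1 mm and w√2 ≈ 1850.0 mm → E0 = 1308 × 1850 mm.
E1: ⌊1850/2⌋ × 1308 = 925 × 1308 mm
E2: ⌊1308/2⌋ × 925 = 654 × 925 mm
E3: ⌊925/2⌋ × 654 = 462 × 654 mm
E4: ⌊654/2⌋ × 462 = 327 × 462 mm

327 × 462 mm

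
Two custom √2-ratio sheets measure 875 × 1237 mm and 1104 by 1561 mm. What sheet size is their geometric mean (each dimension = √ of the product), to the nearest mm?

983 × 1390 mm

Short side: √(875 · 1104) = √966000 ≈ 982.9 → 983 mm
Long side: √(1237 · 1561) = √1930957 ≈ 1389.6 → 1390 mm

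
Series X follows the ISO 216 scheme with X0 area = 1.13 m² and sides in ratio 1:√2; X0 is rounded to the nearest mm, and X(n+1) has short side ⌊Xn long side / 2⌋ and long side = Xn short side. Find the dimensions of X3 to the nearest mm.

316 × 447 mm

Let X0's short side be w mm. w · w√2 = 1.13 m² = 1,130,000 mm², so w ≈ 893.9 mm and w√2 ≈ 1264.1 mm → X0 = 894 × 1264 mm.
X1: ⌊1264/2⌋ × 894 = 632 × 894 mm
X2: ⌊894/2⌋ × 632 = 447 × 632 mm
X3: ⌊632/2⌋ × 447 = 316 × 447 mm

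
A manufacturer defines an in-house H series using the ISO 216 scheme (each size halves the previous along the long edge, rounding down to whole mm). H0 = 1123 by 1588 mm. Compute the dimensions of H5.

198 × 280 mm

H1: ⌊1588/2⌋ × 1123 = 794 × 1123 mm
H2: ⌊1123/2⌋ × 794 = 561 × 794 mm
H3: ⌊794/2⌋ × 561 = 397 × 561 mm
H4: ⌊561/2⌋ × 397 = 280 × 397 mm
H5: ⌊397/2⌋ × 280 = 198 × 280 mm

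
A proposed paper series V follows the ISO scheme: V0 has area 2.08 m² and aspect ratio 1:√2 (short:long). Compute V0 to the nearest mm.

Let the short side be w mm. Then w · w√2 = 2.08 m² = 2,080,000 mm².
w² = 2,080,000/√2, so w ≈ 1212.8 mm; long side = w√2 ≈ 1715.1 mm.

1213 × 1715 mm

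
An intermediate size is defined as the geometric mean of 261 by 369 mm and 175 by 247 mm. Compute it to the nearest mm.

214 × 302 mm

Short side: √(261 · 175) = √45675 ≈ 213.7 → 214 mm
Long side: √(369 · 247) = √91143 ≈ 301.9 → 302 mm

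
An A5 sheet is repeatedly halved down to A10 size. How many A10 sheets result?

Each ISO step halves the sheet: 1 × A5 → 2 × A6 → 4 × A7 → 8 × A8 → …
From A5 to A10 is 5 halving steps: 2^5 = 32.

32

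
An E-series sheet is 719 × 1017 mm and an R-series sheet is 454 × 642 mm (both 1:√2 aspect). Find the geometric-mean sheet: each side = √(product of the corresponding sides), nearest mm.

Short side: √(719 · 454) = √326426 ≈ 571.3 → 571 mm
Long side: √(1017 · 642) = √652914 ≈ 808.0 → 808 mm

571 × 808 mm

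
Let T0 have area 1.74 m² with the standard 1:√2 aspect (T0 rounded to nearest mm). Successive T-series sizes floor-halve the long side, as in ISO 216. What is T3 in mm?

Let T0's short side be w mm. w · w√2 = 1.74 m² = 1,740,000 mm², so w ≈ 1109.2 mm and w√2 ≈ 1568.7 mm → T0 = 1109 × 1569 mm.
T1: ⌊1569/2⌋ × 1109 = 784 × 1109 mm
T2: ⌊1109/2⌋ × 784 = 554 × 784 mm
T3: ⌊784/2⌋ × 554 = 392 × 554 mm

392 × 554 mm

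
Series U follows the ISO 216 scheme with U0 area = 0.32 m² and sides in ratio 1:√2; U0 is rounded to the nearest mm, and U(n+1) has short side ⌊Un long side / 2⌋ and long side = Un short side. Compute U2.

238 × 336 mm

Let U0's short side be w mm. w · w√2 = 0.32 m² = 320,000 mm², so w ≈ 475.7 mm and w√2 ≈ 672.7 mm → U0 = 476 × 673 mm.
U1: ⌊673/2⌋ × 476 = 336 × 476 mm
U2: ⌊476/2⌋ × 336 = 238 × 336 mm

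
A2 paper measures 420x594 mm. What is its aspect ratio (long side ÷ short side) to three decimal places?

1.414

594 / 420 = 1.414
Matches √2 ≈ 1.414 — the ISO 216 defining ratio.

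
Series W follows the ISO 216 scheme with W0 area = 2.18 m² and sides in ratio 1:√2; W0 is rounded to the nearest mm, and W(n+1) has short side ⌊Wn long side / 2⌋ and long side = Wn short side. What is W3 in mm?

Let W0's short side be w mm. w · w√2 = 2.18 m² = 2,180,000 mm², so w ≈ 1241.6 mm and w√2 ≈ 1755.8 mm → W0 = 1242 × 1756 mm.
W1: ⌊1756/2⌋ × 1242 = 878 × 1242 mm
W2: ⌊1242/2⌋ × 878 = 621 × 878 mm
W3: ⌊878/2⌋ × 621 = 439 × 621 mm

439 × 621 mm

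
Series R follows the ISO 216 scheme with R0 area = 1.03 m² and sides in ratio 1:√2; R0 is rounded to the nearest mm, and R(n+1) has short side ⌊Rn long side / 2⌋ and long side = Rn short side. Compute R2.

426 × 603 mm

Let R0's short side be w mm. w · w√2 = 1.03 m² = 1,030,000 mm², so w ≈ 853.4 mm and w√2 ≈ 1206.9 mm → R0 = 853 × 1207 mm.
R1: ⌊1207/2⌋ × 853 = 603 × 853 mm
R2: ⌊853/2⌋ × 603 = 426 × 603 mm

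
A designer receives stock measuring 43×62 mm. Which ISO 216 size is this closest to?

B9 (44 × 62 mm)

Aspect ratio 62/43 ≈ 1.442 (ISO target is √2 ≈ 1.414).
In the B-series (B0 = 1000 × 1414 mm): B9 = 44 × 62 mm.
Off by 1 mm total — nearest standard size.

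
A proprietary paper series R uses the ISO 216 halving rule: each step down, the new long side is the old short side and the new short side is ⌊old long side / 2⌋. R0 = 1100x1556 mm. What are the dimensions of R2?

R1: ⌊1556/2⌋ × 1100 = 778 × 1100 mm
R2: ⌊1100/2⌋ × 778 = 550 × 778 mm

550 × 778 mm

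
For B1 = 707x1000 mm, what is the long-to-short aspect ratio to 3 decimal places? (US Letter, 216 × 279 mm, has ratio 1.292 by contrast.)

1000 / 707 = 1.414
Matches √2 ≈ 1.414 — the ISO 216 defining ratio.

1.414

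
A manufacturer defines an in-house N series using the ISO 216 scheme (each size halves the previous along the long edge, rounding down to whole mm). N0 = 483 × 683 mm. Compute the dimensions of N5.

N1: ⌊683/2⌋ × 483 = 341 × 483 mm
N2: ⌊483/2⌋ × 341 = 241 × 341 mm
N3: ⌊341/2⌋ × 241 = 170 × 241 mm
N4: ⌊241/2⌋ × 170 = 120 × 170 mm
N5: ⌊170/2⌋ × 120 = 85 × 120 mm

85 × 120 mm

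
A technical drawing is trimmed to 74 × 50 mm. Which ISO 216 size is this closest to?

A8 (52 × 74 mm)

Aspect ratio 74/50 ≈ 1.480 (ISO target is √2 ≈ 1.414).
In the A-series (A0 area = 1 m²): A8 = 52 × 74 mm.
Off by 2 mm total — nearest standard size.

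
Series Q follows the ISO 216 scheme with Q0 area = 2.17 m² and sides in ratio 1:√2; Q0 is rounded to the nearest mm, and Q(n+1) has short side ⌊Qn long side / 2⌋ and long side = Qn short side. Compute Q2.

Let Q0's short side be w mm. w · w√2 = 2.17 m² = 2,170,000 mm², so w ≈ 1238.7 mm and w√2 ≈ 1751.8 mm → Q0 = 1239 × 1752 mm.
Q1: ⌊1752/2⌋ × 1239 = 876 × 1239 mm
Q2: ⌊1239/2⌋ × 876 = 619 × 876 mm

619 × 876 mm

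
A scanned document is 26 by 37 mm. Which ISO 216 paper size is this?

A10 (26 × 37 mm)

Aspect ratio 37/26 ≈ 1.423 — close to the ISO √2 ≈ 1.414.
In the A-series (A0 area = 1 m²): A10 = 26 × 37 mm.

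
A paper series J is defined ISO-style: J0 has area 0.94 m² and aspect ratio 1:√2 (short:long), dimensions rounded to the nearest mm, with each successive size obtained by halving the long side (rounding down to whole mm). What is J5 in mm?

Let J0's short side be w mm. w · w√2 = 0.94 m² = 940,000 mm², so w ≈ 815.3 mm and w√2 ≈ 1153.0 mm → J0 = 815 × 1153 mm.
J1: ⌊1153/2⌋ × 815 = 576 × 815 mm
J2: ⌊815/2⌋ × 576 = 407 × 576 mm
J3: ⌊576/2⌋ × 407 = 288 × 407 mm
J4: ⌊407/2⌋ × 288 = 203 × 288 mm
J5: ⌊288/2⌋ × 203 = 144 × 203 mm

144 × 203 mm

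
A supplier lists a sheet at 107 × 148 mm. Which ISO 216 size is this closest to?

A6 (105 × 148 mm)

Aspect ratio 148/107 ≈ 1.383 (ISO target is √2 ≈ 1.414).
In the A-series (A0 area = 1 m²): A6 = 105 × 148 mm.
Off by 2 mm total — nearest standard size.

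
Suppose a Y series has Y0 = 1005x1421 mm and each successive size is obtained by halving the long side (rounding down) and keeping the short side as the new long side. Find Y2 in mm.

Y1: ⌊1421/2⌋ × 1005 = 710 × 1005 mm
Y2: ⌊1005/2⌋ × 710 = 502 × 710 mm

502 × 710 mm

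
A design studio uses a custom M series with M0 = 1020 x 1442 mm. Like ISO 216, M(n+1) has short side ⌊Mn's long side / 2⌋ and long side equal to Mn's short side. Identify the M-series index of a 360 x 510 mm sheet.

M0: 1020 × 1442 mm
M1: 721 × 1020 mm
M2: 510 × 721 mm
M3: 360 × 510 mm
M4: 255 × 360 mm
→ matches M3.

M3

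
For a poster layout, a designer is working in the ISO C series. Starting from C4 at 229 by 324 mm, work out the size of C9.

40 × 57 mm

C5: ⌊324/2⌋ × 229 = 162 × 229 mm
C6: ⌊229/2⌋ × 162 = 114 × 162 mm
C7: ⌊162/2⌋ × 114 = 81 × 114 mm
C8: ⌊114/2⌋ × 81 = 57 × 81 mm
C9: ⌊81/2⌋ × 57 = 40 × 57 mm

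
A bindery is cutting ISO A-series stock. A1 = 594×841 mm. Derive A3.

297 × 420 mm

A2: ⌊841/2⌋ × 594 = 420 × 594 mm
A3: ⌊594/2⌋ × 420 = 297 × 420 mm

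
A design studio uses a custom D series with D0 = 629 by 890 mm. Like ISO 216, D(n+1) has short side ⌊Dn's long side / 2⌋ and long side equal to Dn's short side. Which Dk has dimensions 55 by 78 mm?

D7

D0: 629 × 890 mm
D1: 445 × 629 mm
D2: 314 × 445 mm
D3: 222 × 314 mm
D4: 157 × 222 mm
D5: 111 × 157 mm
D6: 78 × 111 mm
D7: 55 × 78 mm
D8: 39 × 55 mm
→ matches D7.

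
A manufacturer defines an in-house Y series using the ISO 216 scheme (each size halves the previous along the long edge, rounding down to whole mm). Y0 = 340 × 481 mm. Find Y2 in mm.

170 × 240 mm

Y1: ⌊481/2⌋ × 340 = 240 × 340 mm
Y2: ⌊340/2⌋ × 240 = 170 × 240 mm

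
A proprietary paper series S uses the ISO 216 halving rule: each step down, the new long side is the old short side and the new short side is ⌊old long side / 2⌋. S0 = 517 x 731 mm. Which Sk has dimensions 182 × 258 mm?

S3

S0: 517 × 731 mm
S1: 365 × 517 mm
S2: 258 × 365 mm
S3: 182 × 258 mm
S4: 129 × 182 mm
→ matches S3.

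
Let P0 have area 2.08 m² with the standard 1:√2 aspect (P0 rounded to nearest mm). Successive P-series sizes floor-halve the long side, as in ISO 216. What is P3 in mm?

Let P0's short side be w mm. w · w√2 = 2.08 m² = 2,080,000 mm², so w ≈ 1212.8 mm and w√2 ≈ 1715.1 mm → P0 = 1213 × 1715 mm.
P1: ⌊1715/2⌋ × 1213 = 857 × 1213 mm
P2: ⌊1213/2⌋ × 857 = 606 × 857 mm
P3: ⌊857/2⌋ × 606 = 428 × 606 mm

428 × 606 mm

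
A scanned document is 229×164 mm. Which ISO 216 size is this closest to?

Aspect ratio 229/164 ≈ 1.396 (ISO target is √2 ≈ 1.414).
In the C-series (envelope sizes, between A and B): C5 = 162 × 229 mm.
Off by 2 mm total — nearest standard size.

C5 (162 × 229 mm)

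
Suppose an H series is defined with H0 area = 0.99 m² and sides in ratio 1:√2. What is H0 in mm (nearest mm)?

Let the short side be w mm. Then w · w√2 = 0.99 m² = 990,000 mm².
w² = 990,000/√2, so w ≈ 836.7 mm; long side = w√2 ≈ 1183.2 mm.

837 × 1183 mm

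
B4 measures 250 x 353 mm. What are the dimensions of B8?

62 × 88 mm

B5: ⌊353/2⌋ × 250 = 176 × 250 mm
B6: ⌊250/2⌋ × 176 = 125 × 176 mm
B7: ⌊176/2⌋ × 125 = 88 × 125 mm
B8: ⌊125/2⌋ × 88 = 62 × 88 mm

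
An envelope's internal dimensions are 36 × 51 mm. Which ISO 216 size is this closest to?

Aspect ratio 51/36 ≈ 1.417 — close to the ISO √2 ≈ 1.414.
In the A-series (A0 area = 1 m²): A9 = 37 × 52 mm.
Off by 2 mm total — nearest standard size.

A9 (37 × 52 mm)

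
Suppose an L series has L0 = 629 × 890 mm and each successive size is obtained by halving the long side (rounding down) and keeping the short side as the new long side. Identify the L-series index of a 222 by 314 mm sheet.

L0: 629 × 890 mm
L1: 445 × 629 mm
L2: 314 × 445 mm
L3: 222 × 314 mm
L4: 157 × 222 mm
→ matches L3.

L3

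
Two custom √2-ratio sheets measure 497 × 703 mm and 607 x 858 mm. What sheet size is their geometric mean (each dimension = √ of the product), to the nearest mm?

549 × 777 mm

Short side: √(497 · 607) = √301679 ≈ 549.3 → 549 mm
Long side: √(703 · 858) = √603174 ≈ 776.6 → 777 mm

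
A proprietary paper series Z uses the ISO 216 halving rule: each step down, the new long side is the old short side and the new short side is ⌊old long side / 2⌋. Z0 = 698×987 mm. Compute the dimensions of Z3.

Z1: ⌊987/2⌋ × 698 = 493 × 698 mm
Z2: ⌊698/2⌋ × 493 = 349 × 493 mm
Z3: ⌊493/2⌋ × 349 = 246 × 349 mm

246 × 349 mm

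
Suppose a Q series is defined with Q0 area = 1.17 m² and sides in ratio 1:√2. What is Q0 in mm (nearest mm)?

Let the short side be w mm. Then w · w√2 = 1.17 m² = 1,170,000 mm².
w² = 1,170,000/√2, so w ≈ 909.6 mm; long side = w√2 ≈ 1286.3 mm.

910 × 1286 mm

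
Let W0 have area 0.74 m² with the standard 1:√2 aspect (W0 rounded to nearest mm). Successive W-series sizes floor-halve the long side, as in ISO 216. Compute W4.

Let W0's short side be w mm. w · w√2 = 0.74 m² = 740,000 mm², so w ≈ 723.4 mm and w√2 ≈ 1023.0 mm → W0 = 723 × 1023 mm.
W1: ⌊1023/2⌋ × 723 = 511 × 723 mm
W2: ⌊723/2⌋ × 511 = 361 × 511 mm
W3: ⌊511/2⌋ × 361 = 255 × 361 mm
W4: ⌊361/2⌋ × 255 = 180 × 255 mm

180 × 255 mm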